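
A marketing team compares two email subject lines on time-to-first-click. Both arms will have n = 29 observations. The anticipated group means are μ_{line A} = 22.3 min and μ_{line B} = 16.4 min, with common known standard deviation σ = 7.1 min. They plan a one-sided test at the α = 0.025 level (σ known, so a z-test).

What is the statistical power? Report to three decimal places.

Power ≈ 0.886

Standardized effect: d = |μ_{line A} − μ_{line B}| / σ = |22.3 − 16.4| / 7.1 = 0.8310
Noncentrality parameter: δ = d·√(n/2) = 0.8310 × √(29/2) = 3.1643
Critical value for a one-sided test at α = 0.025: z_α = 1.960.
Power = Φ(δ − 1.960) = Φ(1.204) = 0.8858.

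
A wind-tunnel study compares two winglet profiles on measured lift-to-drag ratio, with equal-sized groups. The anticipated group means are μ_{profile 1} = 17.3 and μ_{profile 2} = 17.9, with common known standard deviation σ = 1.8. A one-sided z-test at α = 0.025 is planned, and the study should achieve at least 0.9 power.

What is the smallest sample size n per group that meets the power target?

Standardized effect: d = |μ_{profile 1} − μ_{profile 2}| / σ = |17.3 − 17.9| / 1.8 = 0.3333
For power 0.9 need Φ(δ − z_{0.025}) = 0.9, so δ = z_{0.025} + z_{0.10} = 1.960 + 1.282 = 3.242.
δ = d·√(n/2) ⇒ n = 2(δ/d)² = 2 × (3.242 / 0.3333)² = 189.13.
Round up to the next whole unit.

n = 190 per group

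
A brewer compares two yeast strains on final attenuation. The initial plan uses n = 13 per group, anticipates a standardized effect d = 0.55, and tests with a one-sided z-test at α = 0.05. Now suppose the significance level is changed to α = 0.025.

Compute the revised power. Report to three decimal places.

δ = d·√(n/2) = 0.55 × √(13/2) = 1.4022 (unchanged). New critical value: z_{0.025} = 1.960.
Revised power = Φ(δ − 1.960) = Φ(-0.558) = 0.2885.

Power ≈ 0.289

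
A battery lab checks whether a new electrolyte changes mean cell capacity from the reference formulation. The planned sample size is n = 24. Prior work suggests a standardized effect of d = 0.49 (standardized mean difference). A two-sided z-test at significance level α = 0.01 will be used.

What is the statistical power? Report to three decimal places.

Noncentrality parameter: δ = d·√n = 0.49 × √24 = 2.4005
Two-sided α = 0.01 → critical value z_{0.005} = 2.576.
Power = Φ(δ − 2.576) + Φ(−δ − 2.576) = Φ(-0.175) + Φ(-4.976) = 0.4304 + 0.0000 = 0.4304.

Power ≈ 0.430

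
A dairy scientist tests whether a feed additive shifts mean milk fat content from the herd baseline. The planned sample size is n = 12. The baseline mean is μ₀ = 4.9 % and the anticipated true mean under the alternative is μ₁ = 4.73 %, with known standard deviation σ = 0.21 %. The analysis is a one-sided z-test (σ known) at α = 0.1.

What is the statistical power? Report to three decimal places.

Standardized effect: d = |μ₁ − μ₀| / σ = |4.73 − 4.9| / 0.21 = 0.8095
Noncentrality parameter: δ = d·√n = 0.8095 × √12 = 2.8043
Critical value for a one-sided test at α = 0.1: z_α = 1.282.
Power = Φ(δ − 1.282) = Φ(1.523) = 0.9361.

Power ≈ 0.936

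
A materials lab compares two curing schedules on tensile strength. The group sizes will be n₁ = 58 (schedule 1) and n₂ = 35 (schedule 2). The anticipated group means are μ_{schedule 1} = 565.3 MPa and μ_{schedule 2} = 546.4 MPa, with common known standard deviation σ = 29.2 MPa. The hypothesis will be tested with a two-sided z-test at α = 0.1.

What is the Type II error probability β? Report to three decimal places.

β ≈ 0.084

Standardized effect: d = |μ_{schedule 1} − μ_{schedule 2}| / σ = |565.3 − 546.4| / 29.2 = 0.6473
Noncentrality parameter: δ = d / √(1/n₁ + 1/n₂) = 0.6473 / √(1/58 + 1/35) = 3.0240
Critical value for a two-sided test at α = 0.1: z_{α/2} = 1.645.
Power = Φ(δ − 1.645) + Φ(−δ − 1.645) = Φ(1.379) + Φ(-4.669) = 0.9161 + 0.0000 = 0.9161.
Type II error: β = 1 − power = 1 − 0.9161 = 0.0839.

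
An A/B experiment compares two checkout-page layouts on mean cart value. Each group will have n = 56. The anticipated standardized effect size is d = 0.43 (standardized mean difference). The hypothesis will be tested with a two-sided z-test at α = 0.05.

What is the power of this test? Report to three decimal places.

Noncentrality parameter: δ = d·√(n/2) = 0.43 × √(56/2) = 2.2753
Critical value for a two-sided test at α = 0.05: z_{α/2} = 1.960.
Power = Φ(δ − 1.960) + Φ(−δ − 1.960) = Φ(0.315) + Φ(-4.235) = 0.6238 + 0.0000 = 0.6238.

Power ≈ 0.624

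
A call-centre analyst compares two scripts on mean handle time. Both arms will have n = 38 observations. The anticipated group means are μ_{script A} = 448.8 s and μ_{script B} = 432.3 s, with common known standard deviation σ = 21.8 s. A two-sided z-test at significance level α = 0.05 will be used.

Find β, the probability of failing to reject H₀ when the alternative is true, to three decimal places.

β ≈ 0.090

Standardized effect: d = |μ_{script A} − μ_{script B}| / σ = |448.8 − 432.3| / 21.8 = 0.7569
Noncentrality parameter: δ = d·√(n/2) = 0.7569 × √(38/2) = 3.2992
Two-sided α = 0.05 → critical value z_{0.025} = 1.960.
Power = Φ(δ − 1.960) + Φ(−δ − 1.960) = Φ(1.339) + Φ(-5.259) = 0.9097 + 0.0000 = 0.9097.
Type II error: β = 1 − power = 1 − 0.9097 = 0.0903.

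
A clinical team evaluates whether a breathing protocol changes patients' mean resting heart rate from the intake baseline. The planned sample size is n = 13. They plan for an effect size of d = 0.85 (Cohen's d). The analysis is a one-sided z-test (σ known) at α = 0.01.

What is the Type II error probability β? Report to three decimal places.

Noncentrality parameter: λ = d·√n = 0.85 × √13 = 3.0647
Critical value for a one-sided test at α = 0.01: z_α = 2.326.
Power = P(Z > 2.326 − λ) = Φ(0.738) = 0.7699.
Type II error: β = 1 − power = 1 − 0.7699 = 0.2301.

β ≈ 0.230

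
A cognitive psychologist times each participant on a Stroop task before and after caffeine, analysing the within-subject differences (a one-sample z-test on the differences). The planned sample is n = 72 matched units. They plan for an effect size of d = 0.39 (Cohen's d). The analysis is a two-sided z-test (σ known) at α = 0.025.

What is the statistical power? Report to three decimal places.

Power ≈ 0.857

Noncentrality parameter: δ = d·√n = 0.39 × √72 = 3.3093
Critical value for a two-sided test at α = 0.025: z_{α/2} = 2.241.
Power = Φ(δ − 2.241) + Φ(−δ − 2.241) = Φ(1.068) + Φ(-5.551) = 0.8572 + 0.0000 = 0.8572.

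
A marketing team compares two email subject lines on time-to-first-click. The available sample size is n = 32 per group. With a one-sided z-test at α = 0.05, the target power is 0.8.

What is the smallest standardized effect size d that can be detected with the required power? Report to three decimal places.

Required noncentrality: δ = z_{0.05} + z_{0.20} = 1.645 + 0.842 = 2.486.
δ = d·√(n/2) ⇒ d = δ/√(n/2) = 2.486/√(32/2) = 0.6216.

d ≈ 0.622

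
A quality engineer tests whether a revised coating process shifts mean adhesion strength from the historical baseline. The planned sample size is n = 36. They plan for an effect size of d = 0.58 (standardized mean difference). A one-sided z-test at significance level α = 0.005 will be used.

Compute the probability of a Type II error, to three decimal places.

Noncentrality parameter: λ = d·√n = 0.58 × √36 = 3.4800
Critical value for a one-sided test at α = 0.005: z_α = 2.576.
Power = Φ(λ − 2.576) = Φ(0.904) = 0.8170.
Type II error: β = 1 − power = 1 − 0.8170 = 0.1830.

β ≈ 0.183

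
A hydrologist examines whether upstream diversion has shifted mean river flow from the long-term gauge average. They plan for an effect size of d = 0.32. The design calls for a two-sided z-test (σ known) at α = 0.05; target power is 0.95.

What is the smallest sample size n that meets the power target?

n = 127

For power 0.95 need Φ(δ − z_{0.025}) = 0.95, so δ = z_{0.025} + z_{0.05} = 1.960 + 1.645 = 3.605.
(For δ > 0 the lower-tail rejection region contributes negligibly to power, so the one-term inversion is standard.)
δ = d·√n ⇒ n = (δ/d)² = (3.605 / 0.32)² = 126.90.
Round up to the next whole unit.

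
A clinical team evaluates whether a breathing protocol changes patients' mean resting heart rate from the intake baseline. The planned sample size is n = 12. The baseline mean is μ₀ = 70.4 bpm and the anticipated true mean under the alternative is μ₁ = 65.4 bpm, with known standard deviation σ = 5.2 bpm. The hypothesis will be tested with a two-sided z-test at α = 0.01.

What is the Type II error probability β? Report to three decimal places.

Standardized effect: d = |μ₁ − μ₀| / σ = |65.4 − 70.4| / 5.2 = 0.9615
Noncentrality parameter: δ = d·√n = 0.9615 × √12 = 3.3309
Two-sided α = 0.01 → critical value z_{0.005} = 2.576.
Power = Φ(δ − 2.576) + Φ(−δ − 2.576) = Φ(0.755) + Φ(-5.907) = 0.7749 + 0.0000 = 0.7749.
Type II error: β = 1 − power = 1 − 0.7749 = 0.2251.

β ≈ 0.225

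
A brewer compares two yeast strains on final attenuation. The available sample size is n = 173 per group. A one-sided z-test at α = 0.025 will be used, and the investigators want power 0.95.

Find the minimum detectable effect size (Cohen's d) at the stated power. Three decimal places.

Required noncentrality: δ = z_{0.025} + z_{0.05} = 1.960 + 1.645 = 3.605.
δ = d·√(n/2) ⇒ d = δ/√(n/2) = 3.605/√(173/2) = 0.3876.

d ≈ 0.388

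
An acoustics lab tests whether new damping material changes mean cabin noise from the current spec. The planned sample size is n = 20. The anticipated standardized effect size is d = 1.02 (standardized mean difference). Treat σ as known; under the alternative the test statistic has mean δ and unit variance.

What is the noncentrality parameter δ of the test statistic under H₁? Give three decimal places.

δ = d·√n = 1.02 × √20 = 4.5616

δ ≈ 4.562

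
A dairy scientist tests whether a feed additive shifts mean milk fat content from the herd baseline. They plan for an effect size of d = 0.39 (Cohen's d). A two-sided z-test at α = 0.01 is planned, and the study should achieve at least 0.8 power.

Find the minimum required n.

n = 77

Set Φ(δ − 2.576) = 0.8; then δ − 2.576 = Φ⁻¹(0.8) = 0.842, giving δ = 3.417.
(For δ > 0 the lower-tail rejection region contributes negligibly to power, so the one-term inversion is standard.)
δ = d·√n ⇒ n = (δ/d)² = (3.417 / 0.39)² = 76.78.
Rounding up, n = 77.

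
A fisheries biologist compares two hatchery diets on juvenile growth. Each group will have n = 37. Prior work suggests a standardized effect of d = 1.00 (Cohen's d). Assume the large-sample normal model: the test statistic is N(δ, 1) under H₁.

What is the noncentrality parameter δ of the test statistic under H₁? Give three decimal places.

The noncentrality parameter scales effect size by the design's sample-size factor: δ = d·√(n/2) = 1.00 × √(37/2) = 4.3012

δ ≈ 4.301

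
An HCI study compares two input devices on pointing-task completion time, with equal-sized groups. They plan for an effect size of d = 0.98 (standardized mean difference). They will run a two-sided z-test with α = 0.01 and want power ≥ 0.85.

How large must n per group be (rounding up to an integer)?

n = 28 per group

Set Φ(δ − 2.576) = 0.85; then δ − 2.576 = Φ⁻¹(0.85) = 1.036, giving δ = 3.612.
(Ignoring the negligible lower-tail rejection probability gives the usual closed-form inversion.)
δ = d·√(n/2) ⇒ n = 2(δ/d)² = 2 × (3.612 / 0.98)² = 27.17.
Round up to the next whole unit.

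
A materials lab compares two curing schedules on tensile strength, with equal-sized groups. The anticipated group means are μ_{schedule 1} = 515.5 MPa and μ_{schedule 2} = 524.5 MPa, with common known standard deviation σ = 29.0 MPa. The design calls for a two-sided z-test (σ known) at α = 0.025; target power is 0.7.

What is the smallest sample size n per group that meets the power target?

Standardized effect: d = |μ_{schedule 1} − μ_{schedule 2}| / σ = |515.5 − 524.5| / 29.0 = 0.3103
For power 0.7 need Φ(δ − z_{0.0125}) = 0.7, so δ = z_{0.0125} + z_{0.30} = 2.241 + 0.524 = 2.766.
(The Φ(−δ − z_{α/2}) term is vanishingly small for δ > 0 and is dropped in the standard sample-size formula.)
δ = d·√(n/2) ⇒ n = 2(δ/d)² = 2 × (2.766 / 0.3103)² = 158.85.
Round up to the next whole unit.

n = 159 per group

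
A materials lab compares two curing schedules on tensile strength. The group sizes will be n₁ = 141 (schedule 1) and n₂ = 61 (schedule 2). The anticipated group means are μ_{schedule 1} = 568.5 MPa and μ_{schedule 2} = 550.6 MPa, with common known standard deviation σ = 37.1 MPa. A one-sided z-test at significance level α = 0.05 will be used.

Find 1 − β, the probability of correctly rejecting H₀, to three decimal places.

Standardized effect: d = |μ_{schedule 1} − μ_{schedule 2}| / σ = |568.5 − 550.6| / 37.1 = 0.4825
Noncentrality parameter: δ = d / √(1/n₁ + 1/n₂) = 0.4825 / √(1/141 + 1/61) = 3.1483
Critical value for a one-sided test at α = 0.05: z_α = 1.645.
Power = Φ(δ − 1.645) = Φ(1.503) = 0.9336.

Power ≈ 0.934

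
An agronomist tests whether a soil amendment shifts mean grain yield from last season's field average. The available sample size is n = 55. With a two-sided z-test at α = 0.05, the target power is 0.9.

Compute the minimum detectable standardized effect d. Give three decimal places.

Required noncentrality: δ = z_{0.025} + z_{0.10} = 1.960 + 1.282 = 3.242.
(Lower-tail contribution to power is negligible for δ > 0.)
δ = d·√n ⇒ d = δ/√n = 3.242/√55 = 0.4371.

d ≈ 0.437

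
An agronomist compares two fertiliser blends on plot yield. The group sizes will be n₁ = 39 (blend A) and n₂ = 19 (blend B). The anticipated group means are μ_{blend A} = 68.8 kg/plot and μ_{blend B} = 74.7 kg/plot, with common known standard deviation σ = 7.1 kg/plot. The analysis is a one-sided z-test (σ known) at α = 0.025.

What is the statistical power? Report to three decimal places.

Power ≈ 0.844

Standardized effect: d = |μ_{blend A} − μ_{blend B}| / σ = |68.8 − 74.7| / 7.1 = 0.8310
Noncentrality parameter: δ = d / √(1/n₁ + 1/n₂) = 0.8310 / √(1/39 + 1/19) = 2.9702
One-sided α = 0.025 → critical value z_{0.025} = 1.960.
Power = Φ(δ − 1.960) = Φ(1.010) = 0.8438.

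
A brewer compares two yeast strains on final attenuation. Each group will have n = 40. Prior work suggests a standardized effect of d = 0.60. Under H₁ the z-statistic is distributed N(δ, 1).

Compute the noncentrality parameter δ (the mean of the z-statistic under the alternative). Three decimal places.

δ = d·√(n/2) = 0.60 × √(40/2) = 2.6833

δ ≈ 2.683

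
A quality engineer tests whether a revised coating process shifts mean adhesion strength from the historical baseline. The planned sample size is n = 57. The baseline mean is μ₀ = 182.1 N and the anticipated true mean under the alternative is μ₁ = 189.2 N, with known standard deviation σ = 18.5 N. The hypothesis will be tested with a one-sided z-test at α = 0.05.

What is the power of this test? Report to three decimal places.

Standardized effect: d = |μ₁ − μ₀| / σ = |189.2 − 182.1| / 18.5 = 0.3838
Noncentrality parameter: δ = d·√n = 0.3838 × √57 = 2.8975
Critical value for a one-sided test at α = 0.05: z_α = 1.645.
Power = P(Z > 1.645 − δ) = Φ(1.253) = 0.8948.

Power ≈ 0.895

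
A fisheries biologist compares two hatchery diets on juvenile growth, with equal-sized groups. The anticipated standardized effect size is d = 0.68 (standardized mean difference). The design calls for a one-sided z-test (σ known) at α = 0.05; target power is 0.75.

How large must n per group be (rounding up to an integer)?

Set Φ(δ − 1.645) = 0.75; then δ − 1.645 = Φ⁻¹(0.75) = 0.674, giving δ = 2.319.
δ = d·√(n/2) ⇒ n = 2(δ/d)² = 2 × (2.319 / 0.68)² = 23.27.
Rounding up, n = 24 per group.

n = 24 per group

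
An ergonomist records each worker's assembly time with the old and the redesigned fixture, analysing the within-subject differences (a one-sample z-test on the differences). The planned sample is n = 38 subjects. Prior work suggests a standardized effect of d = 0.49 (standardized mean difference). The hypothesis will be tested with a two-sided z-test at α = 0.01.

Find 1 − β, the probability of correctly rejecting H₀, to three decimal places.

Power ≈ 0.672

Noncentrality parameter: δ = d·√n = 0.49 × √38 = 3.0206
Critical value for a two-sided test at α = 0.01: z_{α/2} = 2.576.
Power = Φ(δ − 2.576) + Φ(−δ − 2.576) = Φ(0.445) + Φ(-5.596) = 0.6717 + 0.0000 = 0.6717.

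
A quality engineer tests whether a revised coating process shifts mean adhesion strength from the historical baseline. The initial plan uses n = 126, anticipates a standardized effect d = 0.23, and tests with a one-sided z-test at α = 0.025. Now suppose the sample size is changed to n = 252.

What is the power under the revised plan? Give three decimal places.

With n = 252: δ = d·√n = 0.23 × √252 = 3.6511. Critical value z_{0.025} = 1.960.
Revised power = Φ(δ − 1.960) = Φ(1.691) = 0.9546.

Power ≈ 0.955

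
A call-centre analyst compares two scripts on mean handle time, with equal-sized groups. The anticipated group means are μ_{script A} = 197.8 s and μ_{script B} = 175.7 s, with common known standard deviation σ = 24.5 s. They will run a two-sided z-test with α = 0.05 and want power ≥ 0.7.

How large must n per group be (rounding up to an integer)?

n = 16 per group

Standardized effect: d = |μ_{script A} − μ_{script B}| / σ = |197.8 − 175.7| / 24.5 = 0.9020
For power 0.7 need Φ(δ − z_{0.025}) = 0.7, so δ = z_{0.025} + z_{0.30} = 1.960 + 0.524 = 2.484.
(Ignoring the negligible lower-tail rejection probability gives the usual closed-form inversion.)
δ = d·√(n/2) ⇒ n = 2(δ/d)² = 2 × (2.484 / 0.9020)² = 15.17.
Rounding up, n = 16 per group.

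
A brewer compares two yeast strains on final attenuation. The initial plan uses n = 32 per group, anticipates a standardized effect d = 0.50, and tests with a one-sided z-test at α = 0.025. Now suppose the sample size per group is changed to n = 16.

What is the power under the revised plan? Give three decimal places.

Power ≈ 0.293

With n = 16 per group: δ = d·√(n/2) = 0.50 × √(16/2) = 1.4142. Critical value z_{0.025} = 1.960.
Revised power = P(Z > 1.960 − δ) = Φ(-0.546) = 0.2926.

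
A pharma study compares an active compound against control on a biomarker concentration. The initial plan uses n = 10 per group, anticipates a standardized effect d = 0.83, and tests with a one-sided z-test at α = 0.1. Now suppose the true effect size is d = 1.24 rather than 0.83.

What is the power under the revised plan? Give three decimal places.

Power ≈ 0.932

With d = 1.24: δ = d·√(n/2) = 1.24 × √(10/2) = 2.7727. Critical value z_{0.1} = 1.282.
Revised power = P(Z > 1.282 − δ) = Φ(1.491) = 0.9320.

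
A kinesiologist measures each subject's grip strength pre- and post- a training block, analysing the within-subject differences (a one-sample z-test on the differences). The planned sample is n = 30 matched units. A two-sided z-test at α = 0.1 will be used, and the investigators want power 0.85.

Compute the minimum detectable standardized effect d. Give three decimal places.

Need Φ(δ − 1.645) = 0.85, so δ = 1.645 + 1.036 = 2.681.
(Lower-tail contribution to power is negligible for δ > 0.)
δ = d·√n ⇒ d = δ/√n = 2.681/√30 = 0.4895.

d ≈ 0.490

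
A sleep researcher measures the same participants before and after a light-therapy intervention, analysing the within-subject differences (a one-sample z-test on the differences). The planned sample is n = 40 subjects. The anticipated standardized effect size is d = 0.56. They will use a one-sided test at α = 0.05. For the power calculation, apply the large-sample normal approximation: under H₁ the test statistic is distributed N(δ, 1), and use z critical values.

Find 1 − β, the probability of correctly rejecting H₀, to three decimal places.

Power ≈ 0.971

Noncentrality parameter: δ = d·√n = 0.56 × √40 = 3.5418
One-sided α = 0.05 → critical value z_{0.05} = 1.645.
Power = P(Z > 1.645 − δ) = Φ(1.897) = 0.9711.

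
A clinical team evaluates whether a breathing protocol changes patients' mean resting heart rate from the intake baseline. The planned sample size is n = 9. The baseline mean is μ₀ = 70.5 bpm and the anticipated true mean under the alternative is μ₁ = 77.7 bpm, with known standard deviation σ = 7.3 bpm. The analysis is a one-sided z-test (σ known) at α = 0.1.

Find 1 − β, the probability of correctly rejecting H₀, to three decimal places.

Standardized effect: d = |μ₁ − μ₀| / σ = |77.7 − 70.5| / 7.3 = 0.9863
Noncentrality parameter: δ = d·√n = 0.9863 × √9 = 2.9589
Critical value for a one-sided test at α = 0.1: z_α = 1.282.
Power = P(Z > 1.282 − δ) = Φ(1.677) = 0.9533.

Power ≈ 0.953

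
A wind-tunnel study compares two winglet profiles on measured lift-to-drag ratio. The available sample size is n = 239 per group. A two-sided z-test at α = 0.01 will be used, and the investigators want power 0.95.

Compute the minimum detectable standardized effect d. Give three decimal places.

d ≈ 0.386

Required noncentrality: δ = z_{0.005} + z_{0.05} = 2.576 + 1.645 = 4.221.
(The second rejection-region term Φ(−δ − z_{α/2}) is negligible and dropped.)
δ = d·√(n/2) ⇒ d = δ/√(n/2) = 4.221/√(239/2) = 0.3861.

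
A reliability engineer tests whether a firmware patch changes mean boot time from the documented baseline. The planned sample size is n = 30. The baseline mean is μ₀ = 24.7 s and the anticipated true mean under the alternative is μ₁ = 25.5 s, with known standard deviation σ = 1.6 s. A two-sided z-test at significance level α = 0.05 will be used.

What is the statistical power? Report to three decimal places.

Power ≈ 0.782

Standardized effect: d = |μ₁ − μ₀| / σ = |25.5 − 24.7| / 1.6 = 0.5000
Noncentrality parameter: δ = d·√n = 0.5000 × √30 = 2.7386
Two-sided α = 0.05 → critical value z_{0.025} = 1.960.
Power = Φ(δ − 1.960) + Φ(−δ − 1.960) = Φ(0.779) + Φ(-4.699) = 0.7819 + 0.0000 = 0.7819.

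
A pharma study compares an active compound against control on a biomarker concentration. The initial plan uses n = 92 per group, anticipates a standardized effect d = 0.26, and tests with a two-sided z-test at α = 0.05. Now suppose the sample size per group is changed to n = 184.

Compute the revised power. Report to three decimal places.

Power ≈ 0.703

With n = 184 per group: δ = d·√(n/2) = 0.26 × √(184/2) = 2.4938. Critical value z_{0.025} = 1.960.
Revised power = Φ(δ − 1.960) + Φ(−δ − 1.960) = Φ(0.534) + Φ(-4.454) = 0.7033 + 0.0000 = 0.7033.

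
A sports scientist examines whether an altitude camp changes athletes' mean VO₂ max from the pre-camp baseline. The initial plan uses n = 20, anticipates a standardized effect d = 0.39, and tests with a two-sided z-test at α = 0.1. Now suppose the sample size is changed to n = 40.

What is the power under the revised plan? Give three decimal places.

With n = 40: δ = d·√n = 0.39 × √40 = 2.4666. Critical value z_{0.05} = 1.645.
Revised power = Φ(δ − 1.645) + Φ(−δ − 1.645) = Φ(0.822) + Φ(-4.111) = 0.7944 + 0.0000 = 0.7944.

Power ≈ 0.794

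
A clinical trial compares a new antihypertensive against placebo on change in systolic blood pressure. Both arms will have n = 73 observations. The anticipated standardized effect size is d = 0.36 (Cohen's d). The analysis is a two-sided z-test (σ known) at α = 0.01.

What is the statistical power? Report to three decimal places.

Noncentrality parameter: δ = d·√(n/2) = 0.36 × √(73/2) = 2.1749
Two-sided α = 0.01 → critical value z_{0.005} = 2.576.
Power = Φ(δ − 2.576) + Φ(−δ − 2.576) = Φ(-0.401) + Φ(-4.751) = 0.3443 + 0.0000 = 0.3443.

Power ≈ 0.344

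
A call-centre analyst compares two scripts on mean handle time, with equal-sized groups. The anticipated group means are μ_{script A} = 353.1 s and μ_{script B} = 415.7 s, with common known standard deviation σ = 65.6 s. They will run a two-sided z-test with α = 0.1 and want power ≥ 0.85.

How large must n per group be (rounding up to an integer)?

n = 16 per group

Standardized effect: d = |μ_{script A} − μ_{script B}| / σ = |353.1 − 415.7| / 65.6 = 0.9543
Set Φ(δ − 1.645) = 0.85; then δ − 1.645 = Φ⁻¹(0.85) = 1.036, giving δ = 2.681.
(Ignoring the negligible lower-tail rejection probability gives the usual closed-form inversion.)
δ = d·√(n/2) ⇒ n = 2(δ/d)² = 2 × (2.681 / 0.9543)² = 15.79.
Rounding up, n = 16 per group.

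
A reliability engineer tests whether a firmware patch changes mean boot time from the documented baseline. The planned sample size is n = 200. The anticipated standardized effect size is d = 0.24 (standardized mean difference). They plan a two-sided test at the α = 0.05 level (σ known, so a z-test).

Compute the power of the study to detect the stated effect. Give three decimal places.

Power ≈ 0.924

Noncentrality parameter: δ = d·√n = 0.24 × √200 = 3.3941
Critical value for a two-sided test at α = 0.05: z_{α/2} = 1.960.
Power = Φ(δ − 1.960) + Φ(−δ − 1.960) = Φ(1.434) + Φ(-5.354) = 0.9242 + 0.0000 = 0.9242.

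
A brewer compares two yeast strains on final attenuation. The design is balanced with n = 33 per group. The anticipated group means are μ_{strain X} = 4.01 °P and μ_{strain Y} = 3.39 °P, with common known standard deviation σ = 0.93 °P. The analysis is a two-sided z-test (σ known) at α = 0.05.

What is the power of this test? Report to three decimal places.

Power ≈ 0.773

Standardized effect: d = |μ_{strain X} − μ_{strain Y}| / σ = |4.01 − 3.39| / 0.93 = 0.6667
Noncentrality parameter: δ = d·√(n/2) = 0.6667 × √(33/2) = 2.7080
Critical value for a two-sided test at α = 0.05: z_{α/2} = 1.960.
Power = Φ(δ − 1.960) + Φ(−δ − 1.960) = Φ(0.748) + Φ(-4.668) = 0.7728 + 0.0000 = 0.7728.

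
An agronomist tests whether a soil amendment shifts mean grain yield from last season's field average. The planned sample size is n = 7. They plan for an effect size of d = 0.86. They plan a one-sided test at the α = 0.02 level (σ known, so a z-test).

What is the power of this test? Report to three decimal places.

Power ≈ 0.588

Noncentrality parameter: δ = d·√n = 0.86 × √7 = 2.2753
One-sided α = 0.02 → critical value z_{0.02} = 2.054.
Power = Φ(δ − 2.054) = Φ(0.222) = 0.5877.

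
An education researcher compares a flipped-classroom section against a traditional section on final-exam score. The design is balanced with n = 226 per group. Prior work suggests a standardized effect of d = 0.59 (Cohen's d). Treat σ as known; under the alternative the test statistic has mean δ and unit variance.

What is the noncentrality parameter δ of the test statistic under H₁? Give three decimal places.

δ ≈ 6.272

The noncentrality parameter scales effect size by the design's sample-size factor: δ = d·√(n/2) = 0.59 × √(226/2) = 6.2718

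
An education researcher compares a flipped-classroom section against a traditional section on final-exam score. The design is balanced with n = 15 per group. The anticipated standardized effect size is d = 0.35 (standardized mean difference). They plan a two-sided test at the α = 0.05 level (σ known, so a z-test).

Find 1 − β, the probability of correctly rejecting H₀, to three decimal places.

Power ≈ 0.160

Noncentrality parameter: δ = d·√(n/2) = 0.35 × √(15/2) = 0.9585
Critical value for a two-sided test at α = 0.05: z_{α/2} = 1.960.
Power = Φ(δ − 1.960) + Φ(−δ − 1.960) = Φ(-1.001) + Φ(-2.918) = 0.1583 + 0.0018 = 0.1601.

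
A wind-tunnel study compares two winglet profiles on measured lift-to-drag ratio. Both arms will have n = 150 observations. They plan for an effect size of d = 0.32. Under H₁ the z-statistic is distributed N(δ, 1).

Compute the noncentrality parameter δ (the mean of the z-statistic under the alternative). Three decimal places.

The noncentrality parameter scales effect size by the design's sample-size factor: δ = d·√(n/2) = 0.32 × √(150/2) = 2.7713

δ ≈ 2.771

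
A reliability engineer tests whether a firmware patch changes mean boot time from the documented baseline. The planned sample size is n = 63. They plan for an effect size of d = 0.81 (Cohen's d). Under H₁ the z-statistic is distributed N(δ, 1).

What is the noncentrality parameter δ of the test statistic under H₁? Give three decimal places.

δ ≈ 6.429

δ = d·√n = 0.81 × √63 = 6.4292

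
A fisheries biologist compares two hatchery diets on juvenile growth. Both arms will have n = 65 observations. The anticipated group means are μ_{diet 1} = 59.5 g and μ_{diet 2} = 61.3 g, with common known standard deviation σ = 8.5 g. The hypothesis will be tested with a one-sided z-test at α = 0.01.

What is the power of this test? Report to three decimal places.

Power ≈ 0.132

Standardized effect: d = |μ_{diet 1} − μ_{diet 2}| / σ = |59.5 − 61.3| / 8.5 = 0.2118
Noncentrality parameter: δ = d·√(n/2) = 0.2118 × √(65/2) = 1.2072
Critical value for a one-sided test at α = 0.01: z_α = 2.326.
Power = Φ(δ − 2.326) = Φ(-1.119) = 0.1315.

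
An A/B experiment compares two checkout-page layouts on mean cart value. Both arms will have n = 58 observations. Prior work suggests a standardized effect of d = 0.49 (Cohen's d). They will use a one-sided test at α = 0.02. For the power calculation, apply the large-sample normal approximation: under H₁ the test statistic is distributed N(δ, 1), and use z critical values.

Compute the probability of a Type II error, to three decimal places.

β ≈ 0.279

Noncentrality parameter: δ = d·√(n/2) = 0.49 × √(58/2) = 2.6387
One-sided α = 0.02 → critical value z_{0.02} = 2.054.
Power = P(Z > 2.054 − δ) = Φ(0.585) = 0.7207.
Type II error: β = 1 − power = 1 − 0.7207 = 0.2793.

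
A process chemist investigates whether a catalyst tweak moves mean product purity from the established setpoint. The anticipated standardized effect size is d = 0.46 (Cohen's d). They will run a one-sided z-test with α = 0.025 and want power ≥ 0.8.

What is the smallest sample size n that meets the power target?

n = 38

For power 0.8 need Φ(δ − z_{0.025}) = 0.8, so δ = z_{0.025} + z_{0.20} = 1.960 + 0.842 = 2.802.
δ = d·√n ⇒ n = (δ/d)² = (2.802 / 0.46)² = 37.09.
Rounding up, n = 38.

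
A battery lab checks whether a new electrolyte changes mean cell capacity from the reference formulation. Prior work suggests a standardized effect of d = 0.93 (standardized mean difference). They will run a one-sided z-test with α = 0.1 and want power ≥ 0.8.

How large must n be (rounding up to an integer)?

For power 0.8 need Φ(δ − z_{0.1}) = 0.8, so δ = z_{0.1} + z_{0.20} = 1.282 + 0.842 = 2.123.
δ = d·√n ⇒ n = (δ/d)² = (2.123 / 0.93)² = 5.21.
Round up to the next whole unit.

n = 6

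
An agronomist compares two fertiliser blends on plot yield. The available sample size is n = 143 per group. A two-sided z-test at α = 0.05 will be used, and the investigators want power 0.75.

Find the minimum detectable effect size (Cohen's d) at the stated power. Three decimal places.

d ≈ 0.312

Required noncentrality: δ = z_{0.025} + z_{0.25} = 1.960 + 0.674 = 2.634.
(Lower-tail contribution to power is negligible for δ > 0.)
δ = d·√(n/2) ⇒ d = δ/√(n/2) = 2.634/√(143/2) = 0.3116.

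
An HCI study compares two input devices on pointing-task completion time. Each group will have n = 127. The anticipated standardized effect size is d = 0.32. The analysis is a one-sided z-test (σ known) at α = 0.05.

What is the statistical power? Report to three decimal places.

Noncentrality parameter: δ = d·√(n/2) = 0.32 × √(127/2) = 2.5500
One-sided α = 0.05 → critical value z_{0.05} = 1.645.
Power = P(Z > 1.645 − δ) = Φ(0.905) = 0.8173.

Power ≈ 0.817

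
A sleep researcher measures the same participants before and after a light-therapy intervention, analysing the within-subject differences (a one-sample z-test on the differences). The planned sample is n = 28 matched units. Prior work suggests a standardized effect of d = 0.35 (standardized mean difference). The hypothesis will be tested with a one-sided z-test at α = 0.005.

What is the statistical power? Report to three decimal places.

Power ≈ 0.235

Noncentrality parameter: δ = d·√n = 0.35 × √28 = 1.8520
One-sided α = 0.005 → critical value z_{0.005} = 2.576.
Power = P(Z > 2.576 − δ) = Φ(-0.724) = 0.2346.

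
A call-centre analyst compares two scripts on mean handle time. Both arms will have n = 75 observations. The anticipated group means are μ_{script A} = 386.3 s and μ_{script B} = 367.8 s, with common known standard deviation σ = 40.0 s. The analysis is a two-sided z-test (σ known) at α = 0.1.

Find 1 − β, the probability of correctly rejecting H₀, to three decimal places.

Standardized effect: d = |μ_{script A} − μ_{script B}| / σ = |386.3 − 367.8| / 40.0 = 0.4625
Noncentrality parameter: δ = d·√(n/2) = 0.4625 × √(75/2) = 2.8322
Critical value for a two-sided test at α = 0.1: z_{α/2} = 1.645.
Power = Φ(δ − 1.645) + Φ(−δ − 1.645) = Φ(1.187) + Φ(-4.477) = 0.8825 + 0.0000 = 0.8825.

Power ≈ 0.882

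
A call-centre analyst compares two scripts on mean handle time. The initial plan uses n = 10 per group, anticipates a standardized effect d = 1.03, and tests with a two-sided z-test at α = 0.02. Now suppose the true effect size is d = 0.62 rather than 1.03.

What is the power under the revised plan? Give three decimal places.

Power ≈ 0.174

With d = 0.62: δ = d·√(n/2) = 0.62 × √(10/2) = 1.3864. Critical value z_{0.01} = 2.326.
Revised power = Φ(δ − 2.326) + Φ(−δ − 2.326) = Φ(-0.940) + Φ(-3.713) = 0.1736 + 0.0001 = 0.1737.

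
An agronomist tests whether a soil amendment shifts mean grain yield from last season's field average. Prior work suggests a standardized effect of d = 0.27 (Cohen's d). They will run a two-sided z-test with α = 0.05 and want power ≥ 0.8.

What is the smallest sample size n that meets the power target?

Set Φ(δ − 1.960) = 0.8; then δ − 1.960 = Φ⁻¹(0.8) = 0.842, giving δ = 2.802.
(For δ > 0 the lower-tail rejection region contributes negligibly to power, so the one-term inversion is standard.)
δ = d·√n ⇒ n = (δ/d)² = (2.802 / 0.27)² = 107.67.
Rounding up, n = 108.

n = 108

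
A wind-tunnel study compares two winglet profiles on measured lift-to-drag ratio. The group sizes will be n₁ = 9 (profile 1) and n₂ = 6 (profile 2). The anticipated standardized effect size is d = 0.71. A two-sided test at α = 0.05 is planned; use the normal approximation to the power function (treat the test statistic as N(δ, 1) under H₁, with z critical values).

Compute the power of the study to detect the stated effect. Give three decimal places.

Noncentrality parameter: δ = d / √(1/n₁ + 1/n₂) = 0.71 / √(1/9 + 1/6) = 1.3471
Two-sided α = 0.05 → critical value z_{0.025} = 1.960.
Power = Φ(δ − 1.960) + Φ(−δ − 1.960) = Φ(-0.613) + Φ(-3.307) = 0.2700 + 0.0005 = 0.2705.

Power ≈ 0.270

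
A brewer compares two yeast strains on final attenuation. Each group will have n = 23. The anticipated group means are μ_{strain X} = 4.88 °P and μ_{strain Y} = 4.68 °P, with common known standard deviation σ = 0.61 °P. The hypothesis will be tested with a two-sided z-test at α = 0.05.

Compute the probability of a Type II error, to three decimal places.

Standardized effect: d = |μ_{strain X} − μ_{strain Y}| / σ = |4.88 − 4.68| / 0.61 = 0.3279
Noncentrality parameter: δ = d·√(n/2) = 0.3279 × √(23/2) = 1.1119
Two-sided α = 0.05 → critical value z_{0.025} = 1.960.
Power = Φ(δ − 1.960) + Φ(−δ − 1.960) = Φ(-0.848) + Φ(-3.072) = 0.1982 + 0.0011 = 0.1993.
Type II error: β = 1 − power = 1 − 0.1993 = 0.8007.

β ≈ 0.801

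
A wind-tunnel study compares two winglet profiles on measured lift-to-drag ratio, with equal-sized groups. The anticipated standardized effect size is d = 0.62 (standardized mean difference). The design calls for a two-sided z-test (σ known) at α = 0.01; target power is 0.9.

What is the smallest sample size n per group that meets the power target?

Set Φ(δ − 2.576) = 0.9; then δ − 2.576 = Φ⁻¹(0.9) = 1.282, giving δ = 3.857.
(The Φ(−δ − z_{α/2}) term is vanishingly small for δ > 0 and is dropped in the standard sample-size formula.)
δ = d·√(n/2) ⇒ n = 2(δ/d)² = 2 × (3.857 / 0.62)² = 77.42.
Round up to the next whole unit.

n = 78 per group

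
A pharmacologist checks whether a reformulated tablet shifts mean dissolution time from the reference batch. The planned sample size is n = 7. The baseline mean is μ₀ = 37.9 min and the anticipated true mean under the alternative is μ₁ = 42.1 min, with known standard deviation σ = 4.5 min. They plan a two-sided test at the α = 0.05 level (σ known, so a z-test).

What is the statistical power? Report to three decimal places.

Standardized effect: d = |μ₁ − μ₀| / σ = |42.1 − 37.9| / 4.5 = 0.9333
Noncentrality parameter: δ = d·√n = 0.9333 × √7 = 2.4694
Critical value for a two-sided test at α = 0.05: z_{α/2} = 1.960.
Power = Φ(δ − 1.960) + Φ(−δ − 1.960) = Φ(0.509) + Φ(-4.429) = 0.6948 + 0.0000 = 0.6948.

Power ≈ 0.695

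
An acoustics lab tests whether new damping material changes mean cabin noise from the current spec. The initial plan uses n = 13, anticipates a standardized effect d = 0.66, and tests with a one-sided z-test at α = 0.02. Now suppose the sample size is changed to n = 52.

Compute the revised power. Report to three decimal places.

Power ≈ 0.997

With n = 52: δ = d·√n = 0.66 × √52 = 4.7593. Critical value z_{0.02} = 2.054.
Revised power = Φ(δ − 2.054) = Φ(2.706) = 0.9966.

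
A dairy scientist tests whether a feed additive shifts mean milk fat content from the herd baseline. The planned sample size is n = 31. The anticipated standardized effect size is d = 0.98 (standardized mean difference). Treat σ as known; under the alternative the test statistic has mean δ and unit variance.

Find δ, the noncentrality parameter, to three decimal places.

δ ≈ 5.456

δ = d·√n = 0.98 × √31 = 5.4564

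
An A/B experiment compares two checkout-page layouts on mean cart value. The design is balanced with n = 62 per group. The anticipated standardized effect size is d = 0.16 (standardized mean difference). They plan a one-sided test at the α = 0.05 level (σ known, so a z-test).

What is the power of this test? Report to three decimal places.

Power ≈ 0.225

Noncentrality parameter: δ = d·√(n/2) = 0.16 × √(62/2) = 0.8908
One-sided α = 0.05 → critical value z_{0.05} = 1.645.
Power = P(Z > 1.645 − δ) = Φ(-0.754) = 0.2254.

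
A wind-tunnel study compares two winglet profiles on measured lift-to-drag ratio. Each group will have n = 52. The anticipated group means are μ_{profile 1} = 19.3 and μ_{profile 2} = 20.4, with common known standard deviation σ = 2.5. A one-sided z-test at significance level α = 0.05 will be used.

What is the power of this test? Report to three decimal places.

Power ≈ 0.725

Standardized effect: d = |μ_{profile 1} − μ_{profile 2}| / σ = |19.3 − 20.4| / 2.5 = 0.4400
Noncentrality parameter: δ = d·√(n/2) = 0.4400 × √(52/2) = 2.2436
One-sided α = 0.05 → critical value z_{0.05} = 1.645.
Power = P(Z > 1.645 − δ) = Φ(0.599) = 0.7253.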